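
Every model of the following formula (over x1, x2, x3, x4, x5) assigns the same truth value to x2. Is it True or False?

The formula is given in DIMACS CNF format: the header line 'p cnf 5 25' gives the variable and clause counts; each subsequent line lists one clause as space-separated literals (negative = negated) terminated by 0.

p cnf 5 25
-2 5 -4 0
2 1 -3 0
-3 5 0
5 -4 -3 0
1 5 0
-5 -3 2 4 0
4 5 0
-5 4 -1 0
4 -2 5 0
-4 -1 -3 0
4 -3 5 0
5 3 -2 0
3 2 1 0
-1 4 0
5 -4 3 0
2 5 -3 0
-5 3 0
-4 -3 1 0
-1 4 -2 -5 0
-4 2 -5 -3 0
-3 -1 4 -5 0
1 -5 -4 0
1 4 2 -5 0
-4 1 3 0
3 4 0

True

Suppose x2 = False.
Suppose x1 = True.
Unit clause (x4) forces x4 = True.
Unit clause (¬x3) forces x3 = False.
Unit clause (x5) forces x5 = True.
Now (¬x5) is unsatisfied and unit — conflict.
That branch fails; take x1 = False instead.
Unit clause (¬x3) forces x3 = False.
Now (x3) is unsatisfied and unit — conflict.
Neither x1 = True nor x1 = False works.
So every satisfying assignment has x2 = True.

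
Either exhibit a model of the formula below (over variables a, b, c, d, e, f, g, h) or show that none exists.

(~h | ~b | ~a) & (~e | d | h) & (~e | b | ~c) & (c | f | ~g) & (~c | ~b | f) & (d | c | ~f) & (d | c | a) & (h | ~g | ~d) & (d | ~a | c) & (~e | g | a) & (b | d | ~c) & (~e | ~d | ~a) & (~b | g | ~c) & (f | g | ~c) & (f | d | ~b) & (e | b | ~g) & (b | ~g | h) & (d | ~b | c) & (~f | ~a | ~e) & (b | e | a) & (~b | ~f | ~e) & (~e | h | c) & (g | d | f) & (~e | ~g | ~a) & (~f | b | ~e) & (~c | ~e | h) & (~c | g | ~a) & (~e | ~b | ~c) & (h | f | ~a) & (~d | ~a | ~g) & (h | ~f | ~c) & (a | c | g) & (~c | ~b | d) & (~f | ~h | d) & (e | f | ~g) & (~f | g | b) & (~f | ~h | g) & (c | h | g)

a=0; b=1; c=0; d=1; e=0; f=1; g=1; h=1

Branch on h: set h = 1.
Branch on b: set b = 1.
(~a) alone gives a = 0.
Branch on c: set c = 0.
(d) alone gives d = 1.
(g) alone gives g = 1.
(f) alone gives f = 1.
(~e) alone gives e = 0.
This assignment satisfies each clause.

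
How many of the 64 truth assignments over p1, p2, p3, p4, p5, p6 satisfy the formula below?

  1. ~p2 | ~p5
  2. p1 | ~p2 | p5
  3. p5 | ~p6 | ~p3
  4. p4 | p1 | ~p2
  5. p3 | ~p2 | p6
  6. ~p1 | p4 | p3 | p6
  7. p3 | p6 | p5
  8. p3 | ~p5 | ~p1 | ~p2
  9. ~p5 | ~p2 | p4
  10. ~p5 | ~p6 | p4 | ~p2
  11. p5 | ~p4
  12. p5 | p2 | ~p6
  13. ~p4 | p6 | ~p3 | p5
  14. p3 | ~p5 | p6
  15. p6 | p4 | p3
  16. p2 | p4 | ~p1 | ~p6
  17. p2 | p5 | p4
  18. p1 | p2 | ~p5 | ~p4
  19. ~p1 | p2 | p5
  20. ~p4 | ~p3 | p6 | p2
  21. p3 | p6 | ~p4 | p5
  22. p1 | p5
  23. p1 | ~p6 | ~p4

8

There are 2^6 = 64 truth assignments over (p1, p2, p3, p4, p5, p6).
Split on p4. With p4 = 1, the clauses containing p4 are satisfied and ~p4 drops from the rest; 2 of the 2^5 = 32 assignments to the other variables satisfy what remains.
With p4 = 0, by the same count on the reduced clause set, 6 assignments work.
(One model: p1=F, p2=F, p3=F, p4=F, p5=T, p6=T.)
Total: 2 + 6 = 8.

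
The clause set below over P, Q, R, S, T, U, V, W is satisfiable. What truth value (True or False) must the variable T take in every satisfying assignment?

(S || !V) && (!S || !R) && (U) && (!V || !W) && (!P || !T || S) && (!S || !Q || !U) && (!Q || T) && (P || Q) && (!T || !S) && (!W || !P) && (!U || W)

True

Suppose T = false.
(U) alone gives U = true.
(!Q) alone gives Q = false.
(P) alone gives P = true.
(!W) alone gives W = false.
That conflicts with the unit clause (W).
So every satisfying assignment has T = True.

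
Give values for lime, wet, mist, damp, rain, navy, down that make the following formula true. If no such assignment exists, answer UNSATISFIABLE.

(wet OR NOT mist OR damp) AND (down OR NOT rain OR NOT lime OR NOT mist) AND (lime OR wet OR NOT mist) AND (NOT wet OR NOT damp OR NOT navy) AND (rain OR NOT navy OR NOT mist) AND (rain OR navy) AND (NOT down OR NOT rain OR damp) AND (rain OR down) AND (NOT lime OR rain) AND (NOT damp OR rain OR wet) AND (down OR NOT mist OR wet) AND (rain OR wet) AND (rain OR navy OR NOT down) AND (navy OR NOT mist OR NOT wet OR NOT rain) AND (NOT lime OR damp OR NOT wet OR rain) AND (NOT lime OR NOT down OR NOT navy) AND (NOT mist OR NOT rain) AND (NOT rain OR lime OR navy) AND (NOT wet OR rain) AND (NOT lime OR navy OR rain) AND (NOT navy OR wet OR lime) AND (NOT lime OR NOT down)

Branch on rain: set rain = true.
From the singleton clause (NOT mist), mist = false.
Branch on down: set down = false.
Branch on lime: set lime = false.
From the singleton clause (navy), navy = true.
From the singleton clause (wet), wet = true.
From the singleton clause (NOT damp), damp = false.
This assignment satisfies each clause.

lime: false; wet: true; mist: false; damp: false; rain: true; navy: true; down: false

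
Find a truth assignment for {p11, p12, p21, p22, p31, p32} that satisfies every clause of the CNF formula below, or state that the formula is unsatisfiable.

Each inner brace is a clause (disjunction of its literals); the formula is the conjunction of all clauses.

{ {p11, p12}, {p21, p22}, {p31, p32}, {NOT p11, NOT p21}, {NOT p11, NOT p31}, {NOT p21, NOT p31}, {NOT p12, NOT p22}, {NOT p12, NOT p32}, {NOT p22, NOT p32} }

UNSATISFIABLE

Case p11 = true:
From the singleton clause (NOT p21), p21 = false.
From the singleton clause (p22), p22 = true.
From the singleton clause (NOT p31), p31 = false.
From the singleton clause (p32), p32 = true.
That conflicts with the unit clause (NOT p32).
Backtrack on p11: now try p11 = false.
From the singleton clause (p12), p12 = true.
From the singleton clause (NOT p22), p22 = false.
From the singleton clause (p21), p21 = true.
From the singleton clause (NOT p31), p31 = false.
From the singleton clause (p32), p32 = true.
That conflicts with the unit clause (NOT p32).
Both values of p11 lead to a conflict.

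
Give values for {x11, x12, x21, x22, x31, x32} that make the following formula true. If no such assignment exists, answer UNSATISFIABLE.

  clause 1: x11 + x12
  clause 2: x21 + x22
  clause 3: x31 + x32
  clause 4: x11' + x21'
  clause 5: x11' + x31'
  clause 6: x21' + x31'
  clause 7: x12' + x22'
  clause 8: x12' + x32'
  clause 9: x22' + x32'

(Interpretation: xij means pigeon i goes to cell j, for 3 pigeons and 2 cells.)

UNSATISFIABLE

Try x11 = 1.
Unit clause (x21') forces x21 = 0.
Unit clause (x22) forces x22 = 1.
Unit clause (x31') forces x31 = 0.
Unit clause (x32) forces x32 = 1.
But (x32') is also a unit clause — contradiction.
So x11 must be the other value — set x11 = 0.
Unit clause (x12) forces x12 = 1.
Unit clause (x22') forces x22 = 0.
Unit clause (x21) forces x21 = 1.
Unit clause (x31') forces x31 = 0.
Unit clause (x32) forces x32 = 1.
But (x32') is also a unit clause — contradiction.
Either choice for x11 ends in contradiction.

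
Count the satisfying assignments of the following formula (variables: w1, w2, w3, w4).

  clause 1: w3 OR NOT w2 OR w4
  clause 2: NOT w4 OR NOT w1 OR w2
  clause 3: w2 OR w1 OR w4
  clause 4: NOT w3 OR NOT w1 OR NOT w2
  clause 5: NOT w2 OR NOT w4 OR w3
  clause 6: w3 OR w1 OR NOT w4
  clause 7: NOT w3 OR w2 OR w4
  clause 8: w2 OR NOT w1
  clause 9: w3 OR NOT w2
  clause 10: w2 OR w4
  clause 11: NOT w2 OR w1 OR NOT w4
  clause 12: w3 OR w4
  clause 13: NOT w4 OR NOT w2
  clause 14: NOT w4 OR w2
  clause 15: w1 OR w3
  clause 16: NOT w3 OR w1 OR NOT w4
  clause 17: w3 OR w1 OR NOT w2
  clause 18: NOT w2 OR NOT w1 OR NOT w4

There are 2^4 = 16 truth assignments over (w1, w2, w3, w4).
Check each against the 18 clauses (columns in the order w1, w2, w3, w4):
  F F F F  ✗ fails (w2 OR w1 OR w4)
  F F F T  ✗ fails (w3 OR w1 OR NOT w4)
  F F T F  ✗ fails (w2 OR w1 OR w4)
  F F T T  ✗ fails (NOT w4 OR w2)
  F T F F  ✗ fails (w3 OR NOT w2 OR w4)
  F T F T  ✗ fails (NOT w2 OR NOT w4 OR w3)
  F T T F  ✓ satisfies all
  F T T T  ✗ fails (NOT w2 OR w1 OR NOT w4)
  T F F F  ✗ fails (w2 OR NOT w1)
  T F F T  ✗ fails (NOT w4 OR NOT w1 OR w2)
  T F T F  ✗ fails (NOT w3 OR w2 OR w4)
  T F T T  ✗ fails (NOT w4 OR NOT w1 OR w2)
  T T F F  ✗ fails (w3 OR NOT w2 OR w4)
  T T F T  ✗ fails (NOT w2 OR NOT w4 OR w3)
  T T T F  ✗ fails (NOT w3 OR NOT w1 OR NOT w2)
  T T T T  ✗ fails (NOT w3 OR NOT w1 OR NOT w2)
1 of the 16 rows is a model.

1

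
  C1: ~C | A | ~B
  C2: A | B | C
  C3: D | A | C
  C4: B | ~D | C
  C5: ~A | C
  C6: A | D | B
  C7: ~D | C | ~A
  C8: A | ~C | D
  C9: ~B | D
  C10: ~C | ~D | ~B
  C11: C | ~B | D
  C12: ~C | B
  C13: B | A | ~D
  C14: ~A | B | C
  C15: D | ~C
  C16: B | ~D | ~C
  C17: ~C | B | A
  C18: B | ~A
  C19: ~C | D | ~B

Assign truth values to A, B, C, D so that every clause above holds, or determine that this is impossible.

A=0; B=1; C=0; D=1

Branch on A: set A = 0.
Branch on C: set C = 0.
From the singleton clause (B), B = 1.
From the singleton clause (D), D = 1.
All clauses are satisfied.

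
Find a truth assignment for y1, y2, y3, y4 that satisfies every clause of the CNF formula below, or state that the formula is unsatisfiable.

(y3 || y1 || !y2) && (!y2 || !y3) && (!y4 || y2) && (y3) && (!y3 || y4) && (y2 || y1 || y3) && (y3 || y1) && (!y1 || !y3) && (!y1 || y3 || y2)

UNSATISFIABLE

Unit clause (y3) forces y3 = true.
Unit clause (!y2) forces y2 = false.
Unit clause (!y4) forces y4 = false.
That conflicts with the unit clause (y4).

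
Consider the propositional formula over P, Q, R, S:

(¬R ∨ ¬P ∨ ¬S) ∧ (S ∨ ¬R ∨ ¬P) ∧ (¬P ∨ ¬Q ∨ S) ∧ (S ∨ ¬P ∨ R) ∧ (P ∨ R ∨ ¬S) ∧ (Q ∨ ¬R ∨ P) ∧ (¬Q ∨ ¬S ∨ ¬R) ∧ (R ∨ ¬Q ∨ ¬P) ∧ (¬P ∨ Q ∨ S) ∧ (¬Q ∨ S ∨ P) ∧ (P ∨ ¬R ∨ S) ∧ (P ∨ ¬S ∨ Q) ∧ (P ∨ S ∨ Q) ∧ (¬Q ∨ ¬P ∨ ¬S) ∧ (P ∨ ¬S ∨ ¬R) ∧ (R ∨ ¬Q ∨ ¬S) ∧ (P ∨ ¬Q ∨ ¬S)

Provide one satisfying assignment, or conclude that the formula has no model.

P ↦ True,  Q ↦ False,  R ↦ False,  S ↦ True

Branch on R: set R = False.
Branch on S: set S = True.
From the singleton clause (P), P = True.
From the singleton clause (¬Q), Q = False.
All clauses are satisfied.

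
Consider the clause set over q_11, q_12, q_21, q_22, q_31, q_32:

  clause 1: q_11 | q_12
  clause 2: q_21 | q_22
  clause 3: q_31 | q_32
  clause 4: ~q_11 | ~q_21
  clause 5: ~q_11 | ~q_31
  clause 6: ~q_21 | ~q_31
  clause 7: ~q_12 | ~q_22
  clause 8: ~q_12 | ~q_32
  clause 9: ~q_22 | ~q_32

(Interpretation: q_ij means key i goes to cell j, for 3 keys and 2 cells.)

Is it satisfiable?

Unsatisfiable

Case q_11 = 1:
The clause (~q_21) is unit, so q_21 = 0.
The clause (q_22) is unit, so q_22 = 1.
The clause (~q_31) is unit, so q_31 = 0.
The clause (q_32) is unit, so q_32 = 1.
That conflicts with the unit clause (~q_32).
That branch fails; take q_11 = 0 instead.
The clause (q_12) is unit, so q_12 = 1.
The clause (~q_22) is unit, so q_22 = 0.
The clause (q_21) is unit, so q_21 = 1.
The clause (~q_31) is unit, so q_31 = 0.
The clause (q_32) is unit, so q_32 = 1.
That conflicts with the unit clause (~q_32).
Both values of q_11 lead to a conflict.
No assignment satisfies every clause.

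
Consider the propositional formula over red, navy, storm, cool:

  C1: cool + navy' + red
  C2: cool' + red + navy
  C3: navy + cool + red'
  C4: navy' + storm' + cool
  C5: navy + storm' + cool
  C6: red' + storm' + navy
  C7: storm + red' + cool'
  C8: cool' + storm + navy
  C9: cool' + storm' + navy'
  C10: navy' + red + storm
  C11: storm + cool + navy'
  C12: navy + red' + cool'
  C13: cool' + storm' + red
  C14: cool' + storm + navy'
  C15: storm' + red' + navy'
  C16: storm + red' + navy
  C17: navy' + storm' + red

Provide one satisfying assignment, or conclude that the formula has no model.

Branch on cool: set cool = 0.
Branch on navy: set navy = 0.
Unit clause (red') forces red = 0.
Unit clause (storm') forces storm = 0.
Every clause now holds.

red=0,  navy=0,  storm=0,  cool=0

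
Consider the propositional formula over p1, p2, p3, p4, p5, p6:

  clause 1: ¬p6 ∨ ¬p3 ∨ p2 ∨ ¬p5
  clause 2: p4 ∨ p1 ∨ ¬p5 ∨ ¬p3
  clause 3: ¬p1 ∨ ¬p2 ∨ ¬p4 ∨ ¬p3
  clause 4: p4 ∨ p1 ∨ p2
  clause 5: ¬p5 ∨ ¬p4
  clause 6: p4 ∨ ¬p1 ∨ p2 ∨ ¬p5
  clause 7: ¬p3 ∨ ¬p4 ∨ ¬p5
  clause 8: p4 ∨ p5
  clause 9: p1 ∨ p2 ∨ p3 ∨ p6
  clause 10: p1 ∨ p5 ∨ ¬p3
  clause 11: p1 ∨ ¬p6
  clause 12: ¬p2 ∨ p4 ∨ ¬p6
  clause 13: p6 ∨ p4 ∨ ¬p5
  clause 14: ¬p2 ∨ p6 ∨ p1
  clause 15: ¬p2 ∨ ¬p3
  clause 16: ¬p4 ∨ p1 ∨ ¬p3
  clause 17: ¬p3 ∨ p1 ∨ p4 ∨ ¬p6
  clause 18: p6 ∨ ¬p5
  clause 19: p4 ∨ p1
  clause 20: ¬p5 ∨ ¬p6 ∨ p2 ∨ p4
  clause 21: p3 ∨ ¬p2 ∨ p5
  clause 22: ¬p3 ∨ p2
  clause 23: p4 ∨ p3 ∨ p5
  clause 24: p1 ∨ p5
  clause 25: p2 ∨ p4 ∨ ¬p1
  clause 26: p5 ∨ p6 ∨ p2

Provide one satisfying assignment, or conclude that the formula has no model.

Branch on p5: set p5 = False.
(p4) alone gives p4 = True.
(p1) alone gives p1 = True.
Branch on p2: set p2 = False.
(¬p3) alone gives p3 = False.
(p6) alone gives p6 = True.
This assignment satisfies each clause.

p1: True; p2: False; p3: False; p4: True; p5: False; p6: True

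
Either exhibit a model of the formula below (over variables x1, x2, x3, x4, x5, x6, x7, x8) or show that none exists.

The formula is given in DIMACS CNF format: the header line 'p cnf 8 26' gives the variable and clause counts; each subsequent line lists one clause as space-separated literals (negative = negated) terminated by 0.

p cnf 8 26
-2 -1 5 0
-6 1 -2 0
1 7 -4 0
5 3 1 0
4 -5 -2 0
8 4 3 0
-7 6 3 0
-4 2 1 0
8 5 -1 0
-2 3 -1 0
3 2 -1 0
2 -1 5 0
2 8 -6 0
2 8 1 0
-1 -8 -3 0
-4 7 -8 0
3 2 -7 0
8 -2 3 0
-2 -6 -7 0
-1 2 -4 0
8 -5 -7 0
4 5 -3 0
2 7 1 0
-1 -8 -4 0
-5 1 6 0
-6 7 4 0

x1 ↦ False, x2 ↦ True, x3 ↦ True, x4 ↦ True, x5 ↦ False, x6 ↦ False, x7 ↦ True, x8 ↦ True

Case x2 = True:
Case x1 = False:
Unit clause (¬x6) forces x6 = False.
Unit clause (¬x5) forces x5 = False.
Unit clause (x3) forces x3 = True.
Unit clause (x4) forces x4 = True.
Unit clause (x7) forces x7 = True.
Every clause is now satisfied; x8 is unconstrained.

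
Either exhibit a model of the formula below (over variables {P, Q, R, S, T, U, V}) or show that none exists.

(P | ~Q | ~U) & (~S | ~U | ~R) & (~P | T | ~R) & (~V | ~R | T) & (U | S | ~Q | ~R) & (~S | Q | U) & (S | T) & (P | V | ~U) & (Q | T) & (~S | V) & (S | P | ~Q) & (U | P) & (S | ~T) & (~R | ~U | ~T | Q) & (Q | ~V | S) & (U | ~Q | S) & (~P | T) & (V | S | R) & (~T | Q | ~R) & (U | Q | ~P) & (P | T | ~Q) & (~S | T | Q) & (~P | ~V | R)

P ↦ 0; Q ↦ 0; R ↦ 0; S ↦ 1; T ↦ 1; U ↦ 1; V ↦ 1

Case S = 1:
The clause (V) is unit, so V = 1.
Case U = 1:
The clause (~R) is unit, so R = 0.
The clause (~P) is unit, so P = 0.
The clause (~Q) is unit, so Q = 0.
The clause (T) is unit, so T = 1.
This assignment satisfies each clause.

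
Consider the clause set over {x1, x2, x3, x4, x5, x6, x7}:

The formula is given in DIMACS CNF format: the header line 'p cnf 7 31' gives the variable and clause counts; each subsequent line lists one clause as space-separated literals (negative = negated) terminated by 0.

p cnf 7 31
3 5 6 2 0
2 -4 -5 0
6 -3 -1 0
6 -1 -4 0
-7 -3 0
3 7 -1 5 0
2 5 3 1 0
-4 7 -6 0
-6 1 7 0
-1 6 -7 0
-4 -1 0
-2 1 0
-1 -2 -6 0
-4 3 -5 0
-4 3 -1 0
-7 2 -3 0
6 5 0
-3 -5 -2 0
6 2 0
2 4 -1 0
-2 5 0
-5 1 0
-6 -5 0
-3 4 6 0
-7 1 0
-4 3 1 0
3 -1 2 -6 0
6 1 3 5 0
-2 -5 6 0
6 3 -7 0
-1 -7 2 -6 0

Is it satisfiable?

Branch on x7: set x7 = False.
Branch on x4: set x4 = False.
Branch on x6: set x6 = False.
(x5) alone gives x5 = True.
(x2) alone gives x2 = True.
That conflicts with the unit clause (¬x2).
That branch fails; take x6 = True instead.
(x1) alone gives x1 = True.
(¬x2) alone gives x2 = False.
That conflicts with the unit clause (x2).
Both values of x6 lead to a conflict.
That branch fails; take x4 = True instead.
(¬x6) alone gives x6 = False.
(¬x1) alone gives x1 = False.
(¬x2) alone gives x2 = False.
That conflicts with the unit clause (x2).
Both values of x4 lead to a conflict.
That branch fails; take x7 = True instead.
(¬x3) alone gives x3 = False.
(x1) alone gives x1 = True.
(x6) alone gives x6 = True.
(¬x4) alone gives x4 = False.
(¬x2) alone gives x2 = False.
That conflicts with the unit clause (x2).
Both values of x7 lead to a conflict.
No assignment satisfies every clause.

No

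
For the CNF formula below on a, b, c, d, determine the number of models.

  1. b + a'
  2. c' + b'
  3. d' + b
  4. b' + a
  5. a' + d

There are 2^4 = 16 truth assignments over (a, b, c, d).
Split on b. With b = 1, the clauses containing b are satisfied and b' drops from the rest; 1 of the 2^3 = 8 assignments to the other variables satisfy what remains.
With b = 0, by the same count on the reduced clause set, 2 assignments work.
(One model: a=F, b=F, c=F, d=F.)
Total: 1 + 2 = 3.

3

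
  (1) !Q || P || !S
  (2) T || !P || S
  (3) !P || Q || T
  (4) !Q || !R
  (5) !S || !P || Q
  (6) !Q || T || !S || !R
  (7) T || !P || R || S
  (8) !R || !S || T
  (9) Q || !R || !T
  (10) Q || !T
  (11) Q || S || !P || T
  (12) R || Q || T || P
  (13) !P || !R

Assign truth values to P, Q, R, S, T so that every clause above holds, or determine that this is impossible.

P=true, Q=true, R=false, S=false, T=true

Suppose Q = true.
Unit clause (!R) forces R = false.
Suppose P = true.
Suppose T = true.
All clauses hold; S can take either value.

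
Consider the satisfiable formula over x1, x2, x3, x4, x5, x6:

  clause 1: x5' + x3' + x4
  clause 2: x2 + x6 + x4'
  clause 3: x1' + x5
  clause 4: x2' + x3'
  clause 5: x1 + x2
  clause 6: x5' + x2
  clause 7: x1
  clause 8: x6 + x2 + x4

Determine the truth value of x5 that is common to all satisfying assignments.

True

Suppose x5 = 0.
The clause (x1') is unit, so x1 = 0.
Now (x1) is unsatisfied and unit — conflict.
So every satisfying assignment has x5 = True.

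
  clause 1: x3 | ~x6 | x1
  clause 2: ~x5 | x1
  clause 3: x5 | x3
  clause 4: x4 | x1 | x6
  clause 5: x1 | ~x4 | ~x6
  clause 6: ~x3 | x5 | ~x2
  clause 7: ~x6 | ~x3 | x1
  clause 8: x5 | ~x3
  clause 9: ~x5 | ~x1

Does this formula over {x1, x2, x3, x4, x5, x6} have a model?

Unsatisfiable

Try x5 = 0.
From the singleton clause (x3), x3 = 1.
Now (~x3) is unsatisfied and unit — conflict.
Backtrack on x5: now try x5 = 1.
From the singleton clause (x1), x1 = 1.
Now (~x1) is unsatisfied and unit — conflict.
Either choice for x5 ends in contradiction.
No assignment satisfies every clause.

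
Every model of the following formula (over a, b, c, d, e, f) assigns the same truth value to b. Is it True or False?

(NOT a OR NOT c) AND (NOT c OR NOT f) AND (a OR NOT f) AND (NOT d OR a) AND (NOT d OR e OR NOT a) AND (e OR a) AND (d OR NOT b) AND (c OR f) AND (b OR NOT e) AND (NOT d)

Suppose b = true.
(d) alone gives d = true.
That conflicts with the unit clause (NOT d).
So every satisfying assignment has b = False.

False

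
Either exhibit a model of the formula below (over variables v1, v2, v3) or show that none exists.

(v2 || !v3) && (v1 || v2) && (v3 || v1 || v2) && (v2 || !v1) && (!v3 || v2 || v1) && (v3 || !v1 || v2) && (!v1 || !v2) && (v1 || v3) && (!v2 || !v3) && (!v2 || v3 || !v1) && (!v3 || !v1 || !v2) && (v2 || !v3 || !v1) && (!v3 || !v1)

UNSATISFIABLE

Try v2 = true.
(!v1) alone gives v1 = false.
(v3) alone gives v3 = true.
But (!v3) is also a unit clause — contradiction.
That branch fails; take v2 = false instead.
(!v3) alone gives v3 = false.
(v1) alone gives v1 = true.
But (!v1) is also a unit clause — contradiction.
Both values of v2 lead to a conflict.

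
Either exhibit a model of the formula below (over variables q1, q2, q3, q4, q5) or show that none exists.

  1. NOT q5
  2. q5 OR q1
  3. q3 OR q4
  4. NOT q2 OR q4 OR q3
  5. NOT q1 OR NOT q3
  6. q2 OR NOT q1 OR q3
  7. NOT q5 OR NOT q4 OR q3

q1: true, q2: true, q3: false, q4: true, q5: false

The clause (NOT q5) is unit, so q5 = false.
The clause (q1) is unit, so q1 = true.
The clause (NOT q3) is unit, so q3 = false.
The clause (q4) is unit, so q4 = true.
The clause (q2) is unit, so q2 = true.
All clauses are satisfied.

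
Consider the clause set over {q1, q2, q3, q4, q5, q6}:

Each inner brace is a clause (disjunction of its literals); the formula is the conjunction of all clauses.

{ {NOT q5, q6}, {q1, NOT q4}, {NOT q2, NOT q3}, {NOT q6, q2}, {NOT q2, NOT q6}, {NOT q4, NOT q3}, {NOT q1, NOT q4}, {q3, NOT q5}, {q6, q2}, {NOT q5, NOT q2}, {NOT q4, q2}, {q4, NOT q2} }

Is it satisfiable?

No

Suppose q5 = false.
Suppose q1 = true.
The clause (NOT q4) is unit, so q4 = false.
The clause (NOT q2) is unit, so q2 = false.
The clause (NOT q6) is unit, so q6 = false.
But (q6) is also a unit clause — contradiction.
Undo q1 and try q1 = false.
The clause (NOT q4) is unit, so q4 = false.
The clause (NOT q2) is unit, so q2 = false.
The clause (NOT q6) is unit, so q6 = false.
But (q6) is also a unit clause — contradiction.
Neither q1 = true nor q1 = false works.
Undo q5 and try q5 = true.
The clause (q6) is unit, so q6 = true.
The clause (q2) is unit, so q2 = true.
But (NOT q2) is also a unit clause — contradiction.
Neither q5 = true nor q5 = false works.
No assignment satisfies every clause.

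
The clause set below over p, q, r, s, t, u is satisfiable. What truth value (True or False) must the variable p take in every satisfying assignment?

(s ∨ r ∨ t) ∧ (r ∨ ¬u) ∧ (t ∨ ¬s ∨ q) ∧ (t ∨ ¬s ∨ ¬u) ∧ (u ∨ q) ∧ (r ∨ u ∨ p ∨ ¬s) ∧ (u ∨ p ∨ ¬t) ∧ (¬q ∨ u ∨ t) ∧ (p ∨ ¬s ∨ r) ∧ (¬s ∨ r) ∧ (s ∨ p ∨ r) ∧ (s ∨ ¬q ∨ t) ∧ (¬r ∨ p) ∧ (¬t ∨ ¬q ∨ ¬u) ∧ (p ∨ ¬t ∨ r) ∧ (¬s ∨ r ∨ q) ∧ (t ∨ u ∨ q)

Suppose p = False.
Unit clause (¬r) forces r = False.
Unit clause (¬u) forces u = False.
Unit clause (q) forces q = True.
Unit clause (¬s) forces s = False.
But (s) is also a unit clause — contradiction.
So every satisfying assignment has p = True.

True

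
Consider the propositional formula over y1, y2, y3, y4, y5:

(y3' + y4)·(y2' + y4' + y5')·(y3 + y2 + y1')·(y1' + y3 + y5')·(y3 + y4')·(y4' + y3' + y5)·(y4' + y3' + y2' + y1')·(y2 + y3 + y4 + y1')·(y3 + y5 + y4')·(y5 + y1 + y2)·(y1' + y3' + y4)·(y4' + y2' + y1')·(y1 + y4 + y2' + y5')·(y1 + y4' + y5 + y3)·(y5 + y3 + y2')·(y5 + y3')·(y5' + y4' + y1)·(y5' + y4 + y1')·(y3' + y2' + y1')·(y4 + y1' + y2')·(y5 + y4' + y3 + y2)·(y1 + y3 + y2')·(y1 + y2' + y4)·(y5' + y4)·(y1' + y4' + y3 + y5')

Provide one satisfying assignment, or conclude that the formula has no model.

y1: 1, y2: 0, y3: 1, y4: 1, y5: 1

Branch on y3: set y3 = 1.
Unit clause (y4) forces y4 = 1.
Unit clause (y5) forces y5 = 1.
Unit clause (y2') forces y2 = 0.
Unit clause (y1) forces y1 = 1.
All clauses are satisfied.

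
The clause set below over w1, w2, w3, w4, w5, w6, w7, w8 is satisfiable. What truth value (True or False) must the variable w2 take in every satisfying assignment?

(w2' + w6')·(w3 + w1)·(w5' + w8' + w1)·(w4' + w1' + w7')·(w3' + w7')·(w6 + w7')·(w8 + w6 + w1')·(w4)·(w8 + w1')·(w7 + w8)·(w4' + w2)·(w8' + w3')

True

Suppose w2 = 0.
The clause (w4) is unit, so w4 = 1.
Now (w4') is unsatisfied and unit — conflict.
So every satisfying assignment has w2 = True.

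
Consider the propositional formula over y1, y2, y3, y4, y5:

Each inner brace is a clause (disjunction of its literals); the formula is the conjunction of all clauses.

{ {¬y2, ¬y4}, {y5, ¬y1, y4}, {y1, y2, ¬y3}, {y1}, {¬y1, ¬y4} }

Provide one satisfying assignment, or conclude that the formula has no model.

y1: True, y2: False, y3: True, y4: False, y5: True

Unit clause (y1) forces y1 = True.
Unit clause (¬y4) forces y4 = False.
Unit clause (y5) forces y5 = True.
Every clause is now satisfied; y2, y3 are unconstrained.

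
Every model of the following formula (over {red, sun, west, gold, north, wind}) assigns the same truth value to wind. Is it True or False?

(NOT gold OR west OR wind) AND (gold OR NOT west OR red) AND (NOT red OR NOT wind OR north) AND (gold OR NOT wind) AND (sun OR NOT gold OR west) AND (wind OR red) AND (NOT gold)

False

Suppose wind = true.
From the singleton clause (gold), gold = true.
Now (NOT gold) is unsatisfied and unit — conflict.
So every satisfying assignment has wind = False.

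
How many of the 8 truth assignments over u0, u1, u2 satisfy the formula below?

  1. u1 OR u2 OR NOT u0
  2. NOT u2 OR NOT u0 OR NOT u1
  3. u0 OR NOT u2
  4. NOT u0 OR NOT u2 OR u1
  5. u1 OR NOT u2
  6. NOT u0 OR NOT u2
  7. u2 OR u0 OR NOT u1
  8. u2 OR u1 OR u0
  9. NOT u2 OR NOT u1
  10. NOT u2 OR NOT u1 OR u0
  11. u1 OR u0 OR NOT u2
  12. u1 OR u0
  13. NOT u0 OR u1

There are 2^3 = 8 truth assignments over (u0, u1, u2).
Split on u0. With u0 = true, the clauses containing u0 are satisfied and NOT u0 drops from the rest; 1 of the 2^2 = 4 assignments to the other variables satisfy what remains.
With u0 = false, by the same count on the reduced clause set, 0 assignments work.
(One model: u0=T, u1=T, u2=F.)
Total: 1 + 0 = 1.

1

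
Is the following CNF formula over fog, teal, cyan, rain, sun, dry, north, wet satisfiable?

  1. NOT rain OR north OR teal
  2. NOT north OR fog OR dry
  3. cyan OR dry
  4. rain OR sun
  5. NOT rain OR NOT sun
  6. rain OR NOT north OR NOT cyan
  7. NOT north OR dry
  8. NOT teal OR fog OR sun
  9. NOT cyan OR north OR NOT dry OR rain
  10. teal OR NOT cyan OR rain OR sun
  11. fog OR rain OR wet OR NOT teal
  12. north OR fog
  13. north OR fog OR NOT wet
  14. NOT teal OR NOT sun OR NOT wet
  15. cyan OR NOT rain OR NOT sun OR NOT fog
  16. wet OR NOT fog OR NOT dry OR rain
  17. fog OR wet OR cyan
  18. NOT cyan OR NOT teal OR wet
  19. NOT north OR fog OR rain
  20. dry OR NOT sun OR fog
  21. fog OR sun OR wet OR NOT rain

Yes, satisfiable

Branch on cyan: set cyan = true.
Branch on rain: set rain = true.
(NOT sun) alone gives sun = false.
Branch on north: set north = true.
(dry) alone gives dry = true.
Branch on teal: set teal = false.
Branch on fog: set fog = true.
No clause remains; wet is free.
A satisfying assignment: fog=true, teal=false, cyan=true, rain=true, sun=false, dry=true, north=true, wet=true.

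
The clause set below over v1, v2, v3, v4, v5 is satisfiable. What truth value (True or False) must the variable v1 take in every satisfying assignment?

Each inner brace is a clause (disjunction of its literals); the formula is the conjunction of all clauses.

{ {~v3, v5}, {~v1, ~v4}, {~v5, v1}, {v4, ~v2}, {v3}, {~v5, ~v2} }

True

Suppose v1 = 0.
From the singleton clause (~v5), v5 = 0.
From the singleton clause (~v3), v3 = 0.
That conflicts with the unit clause (v3).
So every satisfying assignment has v1 = True.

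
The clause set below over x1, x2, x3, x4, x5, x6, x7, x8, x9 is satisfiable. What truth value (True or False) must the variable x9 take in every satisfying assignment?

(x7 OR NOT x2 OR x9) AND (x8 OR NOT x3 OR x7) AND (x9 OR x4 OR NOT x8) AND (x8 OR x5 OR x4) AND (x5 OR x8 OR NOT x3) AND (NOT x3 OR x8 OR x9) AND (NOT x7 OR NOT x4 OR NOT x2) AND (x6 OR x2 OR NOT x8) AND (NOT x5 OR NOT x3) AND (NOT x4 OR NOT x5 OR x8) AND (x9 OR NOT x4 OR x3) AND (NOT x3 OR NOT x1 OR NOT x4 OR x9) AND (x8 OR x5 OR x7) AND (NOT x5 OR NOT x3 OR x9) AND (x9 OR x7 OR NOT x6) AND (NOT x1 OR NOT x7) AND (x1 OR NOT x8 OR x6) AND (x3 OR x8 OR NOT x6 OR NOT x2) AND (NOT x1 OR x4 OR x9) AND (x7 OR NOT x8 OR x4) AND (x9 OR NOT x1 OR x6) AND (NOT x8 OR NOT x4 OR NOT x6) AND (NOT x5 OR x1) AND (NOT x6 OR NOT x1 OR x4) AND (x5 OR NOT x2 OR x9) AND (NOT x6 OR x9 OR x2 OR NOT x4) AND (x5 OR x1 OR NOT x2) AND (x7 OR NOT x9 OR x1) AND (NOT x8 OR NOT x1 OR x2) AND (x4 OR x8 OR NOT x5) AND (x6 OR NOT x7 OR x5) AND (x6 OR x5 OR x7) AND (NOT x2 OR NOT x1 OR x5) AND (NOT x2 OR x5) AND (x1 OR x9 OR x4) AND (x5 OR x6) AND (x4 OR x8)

True

Suppose x9 = false.
Try x7 = true.
(NOT x1) alone gives x1 = false.
(NOT x5) alone gives x5 = false.
(NOT x2) alone gives x2 = false.
(x6) alone gives x6 = true.
(NOT x4) alone gives x4 = false.
But (x4) is also a unit clause — contradiction.
Undo x7 and try x7 = false.
(NOT x2) alone gives x2 = false.
(NOT x6) alone gives x6 = false.
(NOT x8) alone gives x8 = false.
(NOT x3) alone gives x3 = false.
(NOT x4) alone gives x4 = false.
But (x4) is also a unit clause — contradiction.
Neither x7 = true nor x7 = false works.
So every satisfying assignment has x9 = True.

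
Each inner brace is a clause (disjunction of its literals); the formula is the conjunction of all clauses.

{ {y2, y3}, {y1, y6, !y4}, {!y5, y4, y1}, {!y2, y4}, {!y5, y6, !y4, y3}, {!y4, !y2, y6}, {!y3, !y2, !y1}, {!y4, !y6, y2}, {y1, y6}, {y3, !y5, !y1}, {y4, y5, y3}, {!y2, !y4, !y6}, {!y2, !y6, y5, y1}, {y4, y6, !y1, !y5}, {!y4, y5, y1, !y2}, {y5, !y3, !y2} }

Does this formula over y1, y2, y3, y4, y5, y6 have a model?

Satisfiable

Suppose y2 = false.
(y3) alone gives y3 = true.
Suppose y4 = true.
(!y6) alone gives y6 = false.
(y1) alone gives y1 = true.
Every clause is now satisfied; y5 is unconstrained.
A satisfying assignment: y1: true; y2: false; y3: true; y4: true; y5: false; y6: false.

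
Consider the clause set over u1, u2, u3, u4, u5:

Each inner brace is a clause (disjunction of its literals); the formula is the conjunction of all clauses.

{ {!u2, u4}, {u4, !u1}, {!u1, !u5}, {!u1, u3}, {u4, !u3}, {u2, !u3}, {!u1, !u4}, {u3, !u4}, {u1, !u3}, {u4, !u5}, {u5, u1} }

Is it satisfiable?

No

Suppose u2 = false.
The clause (!u3) is unit, so u3 = false.
The clause (!u1) is unit, so u1 = false.
The clause (!u4) is unit, so u4 = false.
The clause (!u5) is unit, so u5 = false.
That conflicts with the unit clause (u5).
That branch fails; take u2 = true instead.
The clause (u4) is unit, so u4 = true.
The clause (!u1) is unit, so u1 = false.
The clause (u3) is unit, so u3 = true.
That conflicts with the unit clause (!u3).
Both values of u2 lead to a conflict.
No assignment satisfies every clause.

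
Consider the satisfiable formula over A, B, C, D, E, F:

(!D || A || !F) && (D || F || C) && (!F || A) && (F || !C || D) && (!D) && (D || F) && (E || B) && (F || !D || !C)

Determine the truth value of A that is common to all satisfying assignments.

True

Suppose A = false.
From the singleton clause (!F), F = false.
From the singleton clause (!D), D = false.
That conflicts with the unit clause (D).
So every satisfying assignment has A = True.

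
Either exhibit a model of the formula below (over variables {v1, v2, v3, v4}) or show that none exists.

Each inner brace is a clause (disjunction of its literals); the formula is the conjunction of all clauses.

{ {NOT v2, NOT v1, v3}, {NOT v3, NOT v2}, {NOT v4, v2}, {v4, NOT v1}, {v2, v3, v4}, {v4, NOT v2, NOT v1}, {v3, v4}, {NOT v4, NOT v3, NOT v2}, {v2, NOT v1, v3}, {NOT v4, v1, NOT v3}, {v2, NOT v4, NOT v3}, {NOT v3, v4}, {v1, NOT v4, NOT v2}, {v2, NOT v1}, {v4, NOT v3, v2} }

Try v3 = false.
The clause (v4) is unit, so v4 = true.
The clause (v2) is unit, so v2 = true.
The clause (NOT v1) is unit, so v1 = false.
That conflicts with the unit clause (v1).
So v3 must be the other value — set v3 = true.
The clause (NOT v2) is unit, so v2 = false.
The clause (NOT v4) is unit, so v4 = false.
That conflicts with the unit clause (v4).
Either choice for v3 ends in contradiction.

UNSATISFIABLE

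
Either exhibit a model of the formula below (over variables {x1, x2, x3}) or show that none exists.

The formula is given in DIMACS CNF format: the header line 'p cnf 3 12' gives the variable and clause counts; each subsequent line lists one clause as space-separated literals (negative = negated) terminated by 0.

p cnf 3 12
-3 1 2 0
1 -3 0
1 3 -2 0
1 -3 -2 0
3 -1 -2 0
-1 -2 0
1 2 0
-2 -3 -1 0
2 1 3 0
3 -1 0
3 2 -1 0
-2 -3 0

x1=True, x2=False, x3=True

Branch on x1: set x1 = True.
The clause (¬x2) is unit, so x2 = False.
The clause (x3) is unit, so x3 = True.
All clauses are satisfied.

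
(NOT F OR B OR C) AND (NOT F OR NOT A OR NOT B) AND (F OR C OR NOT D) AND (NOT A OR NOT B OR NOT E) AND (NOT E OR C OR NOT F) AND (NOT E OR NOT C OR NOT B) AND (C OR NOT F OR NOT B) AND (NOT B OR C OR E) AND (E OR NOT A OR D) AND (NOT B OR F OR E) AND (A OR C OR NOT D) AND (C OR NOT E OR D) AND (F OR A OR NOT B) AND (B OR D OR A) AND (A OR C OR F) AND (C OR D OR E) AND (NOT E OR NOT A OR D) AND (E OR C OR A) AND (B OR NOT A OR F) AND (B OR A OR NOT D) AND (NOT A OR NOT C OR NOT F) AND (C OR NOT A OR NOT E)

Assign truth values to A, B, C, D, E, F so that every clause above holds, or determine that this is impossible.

A ↦ false, B ↦ true, C ↦ true, D ↦ false, E ↦ false, F ↦ true

Suppose F = true.
Suppose B = true.
The clause (NOT A) is unit, so A = false.
The clause (C) is unit, so C = true.
The clause (NOT E) is unit, so E = false.
All clauses hold; D can take either value.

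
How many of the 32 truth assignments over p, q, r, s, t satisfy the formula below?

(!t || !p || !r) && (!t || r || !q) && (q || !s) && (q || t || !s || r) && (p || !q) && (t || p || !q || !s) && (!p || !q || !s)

There are 2^5 = 32 truth assignments over (p, q, r, s, t).
Split on t. With t = true, the clauses containing t are satisfied and !t drops from the rest; 3 of the 2^4 = 16 assignments to the other variables satisfy what remains.
With t = false, by the same count on the reduced clause set, 6 assignments work.
(One model: p=F, q=F, r=F, s=F, t=F.)
Total: 3 + 6 = 9.

9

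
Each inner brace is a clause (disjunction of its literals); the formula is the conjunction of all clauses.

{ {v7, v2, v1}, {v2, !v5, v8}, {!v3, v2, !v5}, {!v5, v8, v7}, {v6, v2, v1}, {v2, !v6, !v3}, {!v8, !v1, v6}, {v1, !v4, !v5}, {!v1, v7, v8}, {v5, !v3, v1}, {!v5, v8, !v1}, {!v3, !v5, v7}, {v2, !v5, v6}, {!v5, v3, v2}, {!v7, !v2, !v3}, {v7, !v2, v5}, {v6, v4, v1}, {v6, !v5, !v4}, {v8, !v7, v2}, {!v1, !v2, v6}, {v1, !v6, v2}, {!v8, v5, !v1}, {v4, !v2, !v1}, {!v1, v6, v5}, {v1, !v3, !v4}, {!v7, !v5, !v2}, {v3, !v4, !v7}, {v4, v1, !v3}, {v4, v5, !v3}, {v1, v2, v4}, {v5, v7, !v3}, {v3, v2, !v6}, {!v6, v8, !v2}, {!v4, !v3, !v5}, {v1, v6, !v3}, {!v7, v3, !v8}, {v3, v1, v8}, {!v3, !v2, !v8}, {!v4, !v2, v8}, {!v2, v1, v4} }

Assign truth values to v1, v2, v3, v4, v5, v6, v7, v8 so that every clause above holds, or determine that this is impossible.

v1=true, v2=true, v3=false, v4=true, v5=true, v6=true, v7=false, v8=true

Suppose v7 = false.
Suppose v2 = true.
Unit clause (v5) forces v5 = true.
Unit clause (v8) forces v8 = true.
Unit clause (!v3) forces v3 = false.
Suppose v1 = true.
Unit clause (v6) forces v6 = true.
Unit clause (v4) forces v4 = true.
All clauses are satisfied.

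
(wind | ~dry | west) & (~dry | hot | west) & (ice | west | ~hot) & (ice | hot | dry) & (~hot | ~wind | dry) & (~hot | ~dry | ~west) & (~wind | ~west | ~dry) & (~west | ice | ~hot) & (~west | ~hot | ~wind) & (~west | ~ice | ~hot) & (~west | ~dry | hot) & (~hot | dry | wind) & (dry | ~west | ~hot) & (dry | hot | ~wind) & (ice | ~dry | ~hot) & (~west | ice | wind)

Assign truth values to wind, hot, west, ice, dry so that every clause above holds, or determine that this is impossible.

wind: 1,  hot: 1,  west: 0,  ice: 1,  dry: 1

Try wind = 1.
Try hot = 1.
From the singleton clause (dry), dry = 1.
From the singleton clause (~west), west = 0.
From the singleton clause (ice), ice = 1.
Every clause now holds.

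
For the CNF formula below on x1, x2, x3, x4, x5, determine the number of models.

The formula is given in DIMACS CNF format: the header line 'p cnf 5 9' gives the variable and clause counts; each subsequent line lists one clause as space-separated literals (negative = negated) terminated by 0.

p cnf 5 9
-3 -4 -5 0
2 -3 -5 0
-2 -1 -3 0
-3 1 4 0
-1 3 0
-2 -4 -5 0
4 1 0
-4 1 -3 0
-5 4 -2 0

There are 2^5 = 32 truth assignments over (x1, x2, x3, x4, x5).
Split on x2. With x2 = True, the clauses containing x2 are satisfied and ¬x2 drops from the rest; 1 of the 2^4 = 16 assignments to the other variables satisfy what remains.
With x2 = False, by the same count on the reduced clause set, 4 assignments work.
Total: 1 + 4 = 5.

5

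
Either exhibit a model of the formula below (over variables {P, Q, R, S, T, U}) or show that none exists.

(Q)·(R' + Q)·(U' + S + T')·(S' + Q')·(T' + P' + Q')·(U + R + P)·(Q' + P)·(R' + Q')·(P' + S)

From the singleton clause (Q), Q = 1.
From the singleton clause (S'), S = 0.
From the singleton clause (P), P = 1.
Now (P') is unsatisfied and unit — conflict.

UNSATISFIABLE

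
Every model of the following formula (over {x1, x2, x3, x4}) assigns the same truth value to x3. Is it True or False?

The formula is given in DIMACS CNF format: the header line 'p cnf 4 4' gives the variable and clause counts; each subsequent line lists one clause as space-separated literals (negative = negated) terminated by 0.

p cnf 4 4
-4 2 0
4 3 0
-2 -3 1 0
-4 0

True

Suppose x3 = False.
From the singleton clause (x4), x4 = True.
Now (¬x4) is unsatisfied and unit — conflict.
So every satisfying assignment has x3 = True.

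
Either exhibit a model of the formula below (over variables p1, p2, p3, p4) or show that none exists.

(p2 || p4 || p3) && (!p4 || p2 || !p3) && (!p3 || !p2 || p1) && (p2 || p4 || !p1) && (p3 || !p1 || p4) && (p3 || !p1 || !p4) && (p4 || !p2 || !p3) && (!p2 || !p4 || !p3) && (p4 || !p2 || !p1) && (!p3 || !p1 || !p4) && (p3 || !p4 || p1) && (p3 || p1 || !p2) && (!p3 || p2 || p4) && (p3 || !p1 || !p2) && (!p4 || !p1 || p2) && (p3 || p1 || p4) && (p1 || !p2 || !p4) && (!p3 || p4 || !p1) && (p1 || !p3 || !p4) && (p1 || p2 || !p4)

Try p2 = true.
Try p3 = false.
The clause (p1) is unit, so p1 = true.
That conflicts with the unit clause (!p1).
Undo p3 and try p3 = true.
The clause (p1) is unit, so p1 = true.
The clause (p4) is unit, so p4 = true.
That conflicts with the unit clause (!p4).
Either choice for p3 ends in contradiction.
Undo p2 and try p2 = false.
Try p4 = true.
The clause (!p3) is unit, so p3 = false.
The clause (!p1) is unit, so p1 = false.
That conflicts with the unit clause (p1).
Undo p4 and try p4 = false.
The clause (p3) is unit, so p3 = true.
That conflicts with the unit clause (!p3).
Either choice for p4 ends in contradiction.
Either choice for p2 ends in contradiction.

UNSATISFIABLE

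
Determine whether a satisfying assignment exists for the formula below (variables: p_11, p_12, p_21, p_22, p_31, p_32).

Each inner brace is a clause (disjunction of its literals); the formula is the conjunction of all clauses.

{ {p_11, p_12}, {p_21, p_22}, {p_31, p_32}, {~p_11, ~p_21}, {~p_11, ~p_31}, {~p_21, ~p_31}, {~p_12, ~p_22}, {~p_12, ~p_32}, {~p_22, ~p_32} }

Unsatisfiable

Case p_11 = 1:
(~p_21) alone gives p_21 = 0.
(p_22) alone gives p_22 = 1.
(~p_31) alone gives p_31 = 0.
(p_32) alone gives p_32 = 1.
Now (~p_32) is unsatisfied and unit — conflict.
That branch fails; take p_11 = 0 instead.
(p_12) alone gives p_12 = 1.
(~p_22) alone gives p_22 = 0.
(p_21) alone gives p_21 = 1.
(~p_31) alone gives p_31 = 0.
(p_32) alone gives p_32 = 1.
Now (~p_32) is unsatisfied and unit — conflict.
Neither p_11 = 1 nor p_11 = 0 works.
No assignment satisfies every clause.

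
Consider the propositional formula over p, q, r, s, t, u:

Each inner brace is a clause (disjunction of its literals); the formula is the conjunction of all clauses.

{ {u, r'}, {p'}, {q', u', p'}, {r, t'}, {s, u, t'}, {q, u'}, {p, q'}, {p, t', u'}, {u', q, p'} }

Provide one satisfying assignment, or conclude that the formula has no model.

The clause (p') is unit, so p = 0.
The clause (q') is unit, so q = 0.
The clause (u') is unit, so u = 0.
The clause (r') is unit, so r = 0.
The clause (t') is unit, so t = 0.
No clause remains; s is free.

p ↦ 0, q ↦ 0, r ↦ 0, s ↦ 0, t ↦ 0, u ↦ 0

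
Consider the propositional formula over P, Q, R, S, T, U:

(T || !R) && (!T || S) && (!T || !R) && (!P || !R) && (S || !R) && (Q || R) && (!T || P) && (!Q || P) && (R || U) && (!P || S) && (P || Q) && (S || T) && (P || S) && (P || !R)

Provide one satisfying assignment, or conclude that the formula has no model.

Try T = false.
The clause (!R) is unit, so R = false.
The clause (Q) is unit, so Q = true.
The clause (P) is unit, so P = true.
The clause (U) is unit, so U = true.
The clause (S) is unit, so S = true.
All clauses are satisfied.

P=true,  Q=true,  R=false,  S=true,  T=false,  U=true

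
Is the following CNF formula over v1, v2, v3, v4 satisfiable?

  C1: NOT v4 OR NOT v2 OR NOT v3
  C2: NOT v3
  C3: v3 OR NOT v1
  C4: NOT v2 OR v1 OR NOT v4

Satisfiable

The clause (NOT v3) is unit, so v3 = false.
The clause (NOT v1) is unit, so v1 = false.
Case v2 = false:
No clause remains; v4 is free.
A satisfying assignment: v1: false,  v2: false,  v3: false,  v4: false.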